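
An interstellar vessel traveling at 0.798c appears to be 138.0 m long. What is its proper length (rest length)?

Contracted length L = 138.0 m
γ = 1/√(1 - 0.798²) = 1.6593
L₀ = γL = 1.6593 × 138.0 = 229.0 m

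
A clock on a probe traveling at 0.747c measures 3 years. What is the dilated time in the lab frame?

Proper time Δt₀ = 3 years
γ = 1/√(1 - 0.747²) = 1.504
Δt = γΔt₀ = 1.504 × 3 = 4.512 years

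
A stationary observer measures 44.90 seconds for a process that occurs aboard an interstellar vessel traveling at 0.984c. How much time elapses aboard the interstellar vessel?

Dilated time Δt = 44.90 seconds
γ = 1/√(1 - 0.984²) = 5.6127
Δt₀ = Δt/γ = 44.90/5.6127 = 8.000 seconds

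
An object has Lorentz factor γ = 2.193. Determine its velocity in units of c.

From γ = 1/√(1 - v²/c²):
1/γ² = 1/2.193² = 0.2079
v²/c² = 1 - 0.2079 = 0.7921
v/c = √(0.7921) = 0.8900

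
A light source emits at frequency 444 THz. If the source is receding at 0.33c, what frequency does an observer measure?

β = v/c = 0.33
(1-β)/(1+β) = 0.67/1.33 = 0.50376
Doppler factor = √(0.50376) = 0.70976
f_obs = 444 × 0.70976 = 315.1 THz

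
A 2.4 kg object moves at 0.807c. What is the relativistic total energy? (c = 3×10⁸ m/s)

γ = 1/√(1 - 0.807²) = 1.6933
mc² = 2.4 × (3×10⁸)² = 2.160×10¹⁷ J
E = γmc² = 1.6933 × 2.160×10¹⁷ = 3.658×10¹⁷ J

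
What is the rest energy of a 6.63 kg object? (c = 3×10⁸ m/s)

c² = (3×10⁸)² = 9.000×10¹⁶ m²/s²
E₀ = mc² = 6.63 × 9.000×10¹⁶ = 5.967×10¹⁷ J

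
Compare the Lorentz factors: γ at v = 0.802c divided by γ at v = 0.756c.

γ₁ = 1/√(1 - 0.802²) = 1.674
γ₂ = 1/√(1 - 0.756²) = 1.528
γ₁/γ₂ = 1.674/1.528 = 1.096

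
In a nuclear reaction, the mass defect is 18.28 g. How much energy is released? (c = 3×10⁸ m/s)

Convert mass defect: Δm = 18.28 g = 0.01828 kg
E = Δm·c² = 0.01828 × (3×10⁸)²
= 0.01828 × 9×10¹⁶ = 1.645×10¹⁵ J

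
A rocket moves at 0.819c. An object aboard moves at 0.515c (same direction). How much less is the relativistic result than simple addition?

Classical: u' + v = 0.515 + 0.819 = 1.334c
Relativistic: u = (0.515 + 0.819)/(1 + 0.421785) = 1.334/1.421785 = 0.9383c
Difference: 1.334 - 0.9383 = 0.3957c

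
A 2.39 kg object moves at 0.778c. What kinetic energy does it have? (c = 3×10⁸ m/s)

γ = 1/√(1 - 0.778²) = 1.5917
γ - 1 = 0.5917
KE = (γ-1)mc² = 0.5917 × 2.39 × (3×10⁸)² = 1.273×10¹⁷ J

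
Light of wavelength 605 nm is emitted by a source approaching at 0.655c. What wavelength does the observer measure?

β = 0.655
Wavelength Doppler factor = √(0.345/1.655) = √(0.2085) = 0.4566
λ_obs = 605 × 0.4566 = 276.2 nm (blueshift)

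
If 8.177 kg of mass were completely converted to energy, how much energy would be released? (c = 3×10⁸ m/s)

Using E = mc²:
c² = (3×10⁸)² = 9×10¹⁶ m²/s²
E = 8.177 × 9×10¹⁶ = 7.359×10¹⁷ J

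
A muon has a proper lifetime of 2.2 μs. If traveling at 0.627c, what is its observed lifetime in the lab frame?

Proper lifetime τ₀ = 2.2 μs
γ = 1/√(1 - 0.627²) = 1.2837
τ = γτ₀ = 1.2837 × 2.2 μs = 2.824 μs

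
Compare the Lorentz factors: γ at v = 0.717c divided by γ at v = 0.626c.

γ₁ = 1/√(1 - 0.717²) = 1.435
γ₂ = 1/√(1 - 0.626²) = 1.282
γ₁/γ₂ = 1.435/1.282 = 1.119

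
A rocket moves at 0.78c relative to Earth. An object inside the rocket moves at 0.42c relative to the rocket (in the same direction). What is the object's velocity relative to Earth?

u = (u' + v)/(1 + u'v/c²)
Numerator: 0.42 + 0.78 = 1.2
Denominator: 1 + 0.3276 = 1.3276
u = 1.2/1.3276 = 0.9039c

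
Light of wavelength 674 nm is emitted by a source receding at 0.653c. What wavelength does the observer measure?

β = 0.653
Wavelength Doppler factor = √(1.653/0.347) = √(4.764) = 2.183
λ_obs = 674 × 2.183 = 1471 nm (redshift)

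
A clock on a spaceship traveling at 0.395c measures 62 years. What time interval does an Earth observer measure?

Proper time Δt₀ = 62 years
γ = 1/√(1 - 0.395²) = 1.0885
Δt = γΔt₀ = 1.0885 × 62 = 67.49 years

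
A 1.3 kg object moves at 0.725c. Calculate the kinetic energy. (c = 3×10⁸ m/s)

γ = 1/√(1 - 0.725²) = 1.4519
γ - 1 = 0.4519
KE = (γ-1)mc² = 0.4519 × 1.3 × (3×10⁸)² = 5.287×10¹⁶ J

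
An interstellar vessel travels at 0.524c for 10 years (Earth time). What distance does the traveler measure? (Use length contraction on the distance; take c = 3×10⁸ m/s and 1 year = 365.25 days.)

Earth distance: d = v × t = 0.524c × 10 yr = 4.9609×10¹⁶ m
γ = 1.1741
d' = d/γ = 4.9609×10¹⁶/1.1741 = 4.225×10¹⁶ m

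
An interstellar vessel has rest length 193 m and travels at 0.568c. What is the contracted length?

Proper length L₀ = 193 m
γ = 1/√(1 - 0.568²) = 1.215
L = L₀/γ = 193/1.215 = 158.8 m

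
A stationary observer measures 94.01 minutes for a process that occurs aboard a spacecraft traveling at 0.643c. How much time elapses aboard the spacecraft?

Dilated time Δt = 94.01 minutes
γ = 1/√(1 - 0.643²) = 1.3057
Δt₀ = Δt/γ = 94.01/1.3057 = 72.00 minutes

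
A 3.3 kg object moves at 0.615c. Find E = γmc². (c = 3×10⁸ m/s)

γ = 1/√(1 - 0.615²) = 1.2682
mc² = 3.3 × (3×10⁸)² = 2.970×10¹⁷ J
E = γmc² = 1.2682 × 2.970×10¹⁷ = 3.767×10¹⁷ J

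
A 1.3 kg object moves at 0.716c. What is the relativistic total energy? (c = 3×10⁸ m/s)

γ = 1/√(1 - 0.716²) = 1.4325
mc² = 1.3 × (3×10⁸)² = 1.170×10¹⁷ J
E = γmc² = 1.4325 × 1.170×10¹⁷ = 1.676×10¹⁷ J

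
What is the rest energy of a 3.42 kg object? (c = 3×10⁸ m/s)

c² = (3×10⁸)² = 9.000×10¹⁶ m²/s²
E₀ = mc² = 3.42 × 9.000×10¹⁶ = 3.078×10¹⁷ J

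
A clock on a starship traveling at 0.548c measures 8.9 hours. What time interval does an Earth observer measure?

Proper time Δt₀ = 8.9 hours
γ = 1/√(1 - 0.548²) = 1.195
Δt = γΔt₀ = 1.195 × 8.9 = 10.64 hours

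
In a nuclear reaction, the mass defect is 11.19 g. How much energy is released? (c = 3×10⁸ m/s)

Convert mass defect: Δm = 11.19 g = 0.01119 kg
E = Δm·c² = 0.01119 × (3×10⁸)²
= 0.01119 × 9×10¹⁶ = 1.007×10¹⁵ J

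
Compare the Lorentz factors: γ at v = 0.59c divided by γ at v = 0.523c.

γ₁ = 1/√(1 - 0.59²) = 1.239
γ₂ = 1/√(1 - 0.523²) = 1.173
γ₁/γ₂ = 1.239/1.173 = 1.056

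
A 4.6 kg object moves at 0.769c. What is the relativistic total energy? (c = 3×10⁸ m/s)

γ = 1/√(1 - 0.769²) = 1.5643
mc² = 4.6 × (3×10⁸)² = 4.140×10¹⁷ J
E = γmc² = 1.5643 × 4.140×10¹⁷ = 6.476×10¹⁷ J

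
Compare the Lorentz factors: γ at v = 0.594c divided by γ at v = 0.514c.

γ₁ = 1/√(1 - 0.594²) = 1.243
γ₂ = 1/√(1 - 0.514²) = 1.166
γ₁/γ₂ = 1.243/1.166 = 1.066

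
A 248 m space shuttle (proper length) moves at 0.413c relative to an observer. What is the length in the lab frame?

Proper length L₀ = 248 m
γ = 1/√(1 - 0.413²) = 1.098
L = L₀/γ = 248/1.098 = 225.9 m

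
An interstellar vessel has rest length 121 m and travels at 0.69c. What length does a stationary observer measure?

Proper length L₀ = 121 m
γ = 1/√(1 - 0.69²) = 1.3816
L = L₀/γ = 121/1.3816 = 87.58 m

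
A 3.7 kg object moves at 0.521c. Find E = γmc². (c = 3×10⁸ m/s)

γ = 1/√(1 - 0.521²) = 1.1716
mc² = 3.7 × (3×10⁸)² = 3.330×10¹⁷ J
E = γmc² = 1.1716 × 3.330×10¹⁷ = 3.901×10¹⁷ J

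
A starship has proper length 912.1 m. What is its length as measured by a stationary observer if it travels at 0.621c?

Proper length L₀ = 912.1 m
γ = 1/√(1 - 0.621²) = 1.2758
L = L₀/γ = 912.1/1.2758 = 714.9 m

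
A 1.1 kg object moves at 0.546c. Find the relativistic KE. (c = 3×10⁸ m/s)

γ = 1/√(1 - 0.546²) = 1.1936
γ - 1 = 0.1936
KE = (γ-1)mc² = 0.1936 × 1.1 × (3×10⁸)² = 1.917×10¹⁶ J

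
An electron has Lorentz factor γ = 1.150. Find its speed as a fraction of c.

From γ = 1/√(1 - v²/c²):
1/γ² = 1/1.150² = 0.75614
v²/c² = 1 - 0.75614 = 0.24386
v/c = √(0.24386) = 0.4938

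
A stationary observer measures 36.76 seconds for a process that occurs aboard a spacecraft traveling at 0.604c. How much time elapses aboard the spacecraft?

Dilated time Δt = 36.76 seconds
γ = 1/√(1 - 0.604²) = 1.2547
Δt₀ = Δt/γ = 36.76/1.2547 = 29.30 seconds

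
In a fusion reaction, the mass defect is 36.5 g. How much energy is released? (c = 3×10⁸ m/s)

Convert mass defect: Δm = 36.5 g = 0.0365 kg
E = Δm·c² = 0.0365 × (3×10⁸)²
= 0.0365 × 9×10¹⁶ = 3.285×10¹⁵ J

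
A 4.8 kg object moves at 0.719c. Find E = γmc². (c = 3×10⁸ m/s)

γ = 1/√(1 - 0.719²) = 1.439
mc² = 4.8 × (3×10⁸)² = 4.320×10¹⁷ J
E = γmc² = 1.439 × 4.320×10¹⁷ = 6.216×10¹⁷ J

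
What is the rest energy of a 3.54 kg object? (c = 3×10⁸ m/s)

c² = (3×10⁸)² = 9.000×10¹⁶ m²/s²
E₀ = mc² = 3.54 × 9.000×10¹⁶ = 3.186×10¹⁷ J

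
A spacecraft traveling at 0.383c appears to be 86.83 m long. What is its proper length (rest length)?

Contracted length L = 86.83 m
γ = 1/√(1 - 0.383²) = 1.08255
L₀ = γL = 1.08255 × 86.83 = 94.00 m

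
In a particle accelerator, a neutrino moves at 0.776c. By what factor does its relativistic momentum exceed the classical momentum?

p_rel = γmv, p_class = mv
Ratio = γ = 1/√(1 - 0.776²)
= 1/√(0.397824) = 1.585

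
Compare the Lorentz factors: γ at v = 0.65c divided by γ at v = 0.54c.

γ₁ = 1/√(1 - 0.65²) = 1.316
γ₂ = 1/√(1 - 0.54²) = 1.188
γ₁/γ₂ = 1.316/1.188 = 1.108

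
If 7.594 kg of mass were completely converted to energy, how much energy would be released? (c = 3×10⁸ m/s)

Using E = mc²:
c² = (3×10⁸)² = 9×10¹⁶ m²/s²
E = 7.594 × 9×10¹⁶ = 6.835×10¹⁷ J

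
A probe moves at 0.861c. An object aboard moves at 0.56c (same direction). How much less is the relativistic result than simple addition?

Classical: u' + v = 0.56 + 0.861 = 1.421c
Relativistic: u = (0.56 + 0.861)/(1 + 0.48216) = 1.421/1.48216 = 0.9587c
Difference: 1.421 - 0.9587 = 0.4623c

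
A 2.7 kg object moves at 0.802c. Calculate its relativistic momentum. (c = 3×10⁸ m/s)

γ = 1/√(1 - 0.802²) = 1.6741
v = 0.802 × 3×10⁸ = 2.406×10⁸ m/s
p = γmv = 1.6741 × 2.7 × 2.406×10⁸ = 1.088×10⁹ kg·m/s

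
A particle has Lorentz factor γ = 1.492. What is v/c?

From γ = 1/√(1 - v²/c²):
1/γ² = 1/1.492² = 0.44922
v²/c² = 1 - 0.44922 = 0.55078
v/c = √(0.55078) = 0.7421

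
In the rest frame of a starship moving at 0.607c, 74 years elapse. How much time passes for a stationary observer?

Proper time Δt₀ = 74 years
γ = 1/√(1 - 0.607²) = 1.25833
Δt = γΔt₀ = 1.25833 × 74 = 93.12 years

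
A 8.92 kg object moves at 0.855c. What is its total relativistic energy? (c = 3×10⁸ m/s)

γ = 1/√(1 - 0.855²) = 1.928
mc² = 8.92 × (3×10⁸)² = 8.028×10¹⁷ J
E = γmc² = 1.928 × 8.028×10¹⁷ = 1.548×10¹⁸ J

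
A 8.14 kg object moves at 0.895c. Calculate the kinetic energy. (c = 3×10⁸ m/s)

γ = 1/√(1 - 0.895²) = 2.24182
γ - 1 = 1.24182
KE = (γ-1)mc² = 1.24182 × 8.14 × (3×10⁸)² = 9.098×10¹⁷ J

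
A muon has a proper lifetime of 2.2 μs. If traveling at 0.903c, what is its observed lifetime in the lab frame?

Proper lifetime τ₀ = 2.2 μs
γ = 1/√(1 - 0.903²) = 2.3275
τ = γτ₀ = 2.3275 × 2.2 μs = 5.121 μs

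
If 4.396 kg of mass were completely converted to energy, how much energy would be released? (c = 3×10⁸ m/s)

Using E = mc²:
c² = (3×10⁸)² = 9×10¹⁶ m²/s²
E = 4.396 × 9×10¹⁶ = 3.956×10¹⁷ J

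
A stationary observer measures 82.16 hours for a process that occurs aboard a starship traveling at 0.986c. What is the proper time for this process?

Dilated time Δt = 82.16 hours
γ = 1/√(1 - 0.986²) = 5.997
Δt₀ = Δt/γ = 82.16/5.997 = 13.70 hours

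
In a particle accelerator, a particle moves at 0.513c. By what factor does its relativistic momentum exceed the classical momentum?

p_rel = γmv, p_class = mv
Ratio = γ = 1/√(1 - 0.513²)
= 1/√(0.736831) = 1.165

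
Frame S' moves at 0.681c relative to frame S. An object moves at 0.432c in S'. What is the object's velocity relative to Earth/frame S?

u = (u' + v)/(1 + u'v/c²)
Numerator: 0.432 + 0.681 = 1.113
Denominator: 1 + 0.294192 = 1.294192
u = 1.113/1.294192 = 0.8600c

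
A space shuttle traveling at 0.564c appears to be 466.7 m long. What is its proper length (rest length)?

Contracted length L = 466.7 m
γ = 1/√(1 - 0.564²) = 1.211
L₀ = γL = 1.211 × 466.7 = 565.2 m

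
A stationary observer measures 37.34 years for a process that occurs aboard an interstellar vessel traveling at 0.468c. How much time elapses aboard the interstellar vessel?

Dilated time Δt = 37.34 years
γ = 1/√(1 - 0.468²) = 1.1316
Δt₀ = Δt/γ = 37.34/1.1316 = 33.00 years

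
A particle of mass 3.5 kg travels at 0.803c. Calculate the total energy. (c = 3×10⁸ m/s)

γ = 1/√(1 - 0.803²) = 1.6779
mc² = 3.5 × (3×10⁸)² = 3.150×10¹⁷ J
E = γmc² = 1.6779 × 3.150×10¹⁷ = 5.285×10¹⁷ J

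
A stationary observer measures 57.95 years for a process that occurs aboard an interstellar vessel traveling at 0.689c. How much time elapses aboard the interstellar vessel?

Dilated time Δt = 57.95 years
γ = 1/√(1 - 0.689²) = 1.3798
Δt₀ = Δt/γ = 57.95/1.3798 = 42.00 years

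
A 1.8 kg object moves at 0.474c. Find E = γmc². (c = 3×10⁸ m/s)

γ = 1/√(1 - 0.474²) = 1.136
mc² = 1.8 × (3×10⁸)² = 1.620×10¹⁷ J
E = γmc² = 1.136 × 1.620×10¹⁷ = 1.840×10¹⁷ J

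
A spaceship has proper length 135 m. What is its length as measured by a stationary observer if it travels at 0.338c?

Proper length L₀ = 135 m
γ = 1/√(1 - 0.338²) = 1.0625
L = L₀/γ = 135/1.0625 = 127.1 m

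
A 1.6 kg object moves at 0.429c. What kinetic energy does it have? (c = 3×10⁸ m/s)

γ = 1/√(1 - 0.429²) = 1.107
γ - 1 = 0.1070
KE = (γ-1)mc² = 0.1070 × 1.6 × (3×10⁸)² = 1.541×10¹⁶ J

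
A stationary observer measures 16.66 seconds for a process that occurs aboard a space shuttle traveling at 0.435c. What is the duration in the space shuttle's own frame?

Dilated time Δt = 16.66 seconds
γ = 1/√(1 - 0.435²) = 1.111
Δt₀ = Δt/γ = 16.66/1.111 = 15.00 seconds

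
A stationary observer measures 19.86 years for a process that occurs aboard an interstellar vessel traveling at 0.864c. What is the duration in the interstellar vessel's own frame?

Dilated time Δt = 19.86 years
γ = 1/√(1 - 0.864²) = 1.9861
Δt₀ = Δt/γ = 19.86/1.9861 = 9.999 years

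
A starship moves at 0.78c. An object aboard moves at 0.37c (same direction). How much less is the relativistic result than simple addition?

Classical: u' + v = 0.37 + 0.78 = 1.15c
Relativistic: u = (0.37 + 0.78)/(1 + 0.2886) = 1.15/1.2886 = 0.8924c
Difference: 1.15 - 0.8924 = 0.2576c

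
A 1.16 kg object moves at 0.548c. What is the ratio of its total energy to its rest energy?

E = γmc², E₀ = mc²
E/E₀ = γ = 1/√(1 - 0.548²) = 1.195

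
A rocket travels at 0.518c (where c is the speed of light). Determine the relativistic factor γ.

v/c = 0.518, so (v/c)² = 0.268324
1 - (v/c)² = 0.731676
γ = 1/√(0.731676) = 1.169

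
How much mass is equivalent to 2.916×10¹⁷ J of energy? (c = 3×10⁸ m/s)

From E = mc², we get m = E/c²
c² = (3×10⁸)² = 9×10¹⁶ m²/s²
m = 2.916×10¹⁷ / 9×10¹⁶ = 3.240 kg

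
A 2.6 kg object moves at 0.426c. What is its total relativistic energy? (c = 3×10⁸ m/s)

γ = 1/√(1 - 0.426²) = 1.105
mc² = 2.6 × (3×10⁸)² = 2.340×10¹⁷ J
E = γmc² = 1.105 × 2.340×10¹⁷ = 2.586×10¹⁷ J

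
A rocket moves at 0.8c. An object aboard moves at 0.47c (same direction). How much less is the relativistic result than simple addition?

Classical: u' + v = 0.47 + 0.8 = 1.27c
Relativistic: u = (0.47 + 0.8)/(1 + 0.376) = 1.27/1.376 = 0.9230c
Difference: 1.27 - 0.9230 = 0.3470c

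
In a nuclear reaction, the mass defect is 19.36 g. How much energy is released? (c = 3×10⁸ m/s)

Convert mass defect: Δm = 19.36 g = 0.01936 kg
E = Δm·c² = 0.01936 × (3×10⁸)²
= 0.01936 × 9×10¹⁶ = 1.742×10¹⁵ J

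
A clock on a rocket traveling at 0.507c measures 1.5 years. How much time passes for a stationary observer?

Proper time Δt₀ = 1.5 years
γ = 1/√(1 - 0.507²) = 1.160
Δt = γΔt₀ = 1.160 × 1.5 = 1.740 years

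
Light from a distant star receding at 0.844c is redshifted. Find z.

β = 0.844
(1+β)/(1-β) = 1.844/0.156 = 11.82
√(11.82) = 3.438
z = 3.438 - 1 = 2.438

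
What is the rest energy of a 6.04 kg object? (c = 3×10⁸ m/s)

c² = (3×10⁸)² = 9.000×10¹⁶ m²/s²
E₀ = mc² = 6.04 × 9.000×10¹⁶ = 5.436×10¹⁷ J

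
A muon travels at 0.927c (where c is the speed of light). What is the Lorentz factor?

v/c = 0.927, so (v/c)² = 0.859329
1 - (v/c)² = 0.140671
γ = 1/√(0.140671) = 2.666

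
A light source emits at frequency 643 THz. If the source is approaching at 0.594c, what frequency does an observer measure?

β = v/c = 0.594
(1+β)/(1-β) = 1.594/0.406 = 3.926
Doppler factor = √(3.926) = 1.981
f_obs = 643 × 1.981 = 1274 THz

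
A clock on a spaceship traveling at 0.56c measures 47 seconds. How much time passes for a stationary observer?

Proper time Δt₀ = 47 seconds
γ = 1/√(1 - 0.56²) = 1.207
Δt = γΔt₀ = 1.207 × 47 = 56.73 seconds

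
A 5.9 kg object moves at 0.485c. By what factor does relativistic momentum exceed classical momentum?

p_rel = γmv, p_class = mv
Ratio = γ = 1/√(1 - 0.485²) = 1.143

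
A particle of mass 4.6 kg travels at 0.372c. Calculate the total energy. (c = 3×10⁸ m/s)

γ = 1/√(1 - 0.372²) = 1.0773
mc² = 4.6 × (3×10⁸)² = 4.140×10¹⁷ J
E = γmc² = 1.0773 × 4.140×10¹⁷ = 4.460×10¹⁷ J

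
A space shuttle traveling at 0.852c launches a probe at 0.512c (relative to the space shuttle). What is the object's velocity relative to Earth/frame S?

u = (u' + v)/(1 + u'v/c²)
Numerator: 0.512 + 0.852 = 1.364
Denominator: 1 + 0.436224 = 1.436224
u = 1.364/1.436224 = 0.9497c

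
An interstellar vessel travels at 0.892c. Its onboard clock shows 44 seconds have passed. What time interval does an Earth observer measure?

Proper time Δt₀ = 44 seconds
γ = 1/√(1 - 0.892²) = 2.2122
Δt = γΔt₀ = 2.2122 × 44 = 97.34 seconds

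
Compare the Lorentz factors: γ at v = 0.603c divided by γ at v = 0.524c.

γ₁ = 1/√(1 - 0.603²) = 1.254
γ₂ = 1/√(1 - 0.524²) = 1.174
γ₁/γ₂ = 1.254/1.174 = 1.068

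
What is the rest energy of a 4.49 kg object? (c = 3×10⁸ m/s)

c² = (3×10⁸)² = 9.000×10¹⁶ m²/s²
E₀ = mc² = 4.49 × 9.000×10¹⁶ = 4.041×10¹⁷ J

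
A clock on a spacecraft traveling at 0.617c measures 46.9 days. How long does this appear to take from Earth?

Proper time Δt₀ = 46.9 days
γ = 1/√(1 - 0.617²) = 1.2707
Δt = γΔt₀ = 1.2707 × 46.9 = 59.60 days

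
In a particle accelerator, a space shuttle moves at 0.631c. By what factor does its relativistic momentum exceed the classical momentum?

p_rel = γmv, p_class = mv
Ratio = γ = 1/√(1 - 0.631²)
= 1/√(0.601839) = 1.289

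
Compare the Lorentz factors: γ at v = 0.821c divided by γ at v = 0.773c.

γ₁ = 1/√(1 - 0.821²) = 1.7515
γ₂ = 1/√(1 - 0.773²) = 1.5763
γ₁/γ₂ = 1.7515/1.5763 = 1.111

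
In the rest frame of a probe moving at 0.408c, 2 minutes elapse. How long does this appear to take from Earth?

Proper time Δt₀ = 2 minutes
γ = 1/√(1 - 0.408²) = 1.0953
Δt = γΔt₀ = 1.0953 × 2 = 2.191 minutes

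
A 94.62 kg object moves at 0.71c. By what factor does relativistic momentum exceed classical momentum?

p_rel = γmv, p_class = mv
Ratio = γ = 1/√(1 - 0.71²) = 1.420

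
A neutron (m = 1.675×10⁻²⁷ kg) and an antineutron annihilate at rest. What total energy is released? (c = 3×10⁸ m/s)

Both particles have the same rest mass, so total mass = 2m
E = 2m·c² = 2 × 1.675×10⁻²⁷ × (3×10⁸)²
= 2 × 1.675×10⁻²⁷ × 9×10¹⁶
= 3.015×10⁻¹⁰ J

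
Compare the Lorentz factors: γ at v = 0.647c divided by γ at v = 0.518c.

γ₁ = 1/√(1 - 0.647²) = 1.3115
γ₂ = 1/√(1 - 0.518²) = 1.1691
γ₁/γ₂ = 1.3115/1.1691 = 1.122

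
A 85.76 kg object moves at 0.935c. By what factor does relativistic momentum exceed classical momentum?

p_rel = γmv, p_class = mv
Ratio = γ = 1/√(1 - 0.935²) = 2.820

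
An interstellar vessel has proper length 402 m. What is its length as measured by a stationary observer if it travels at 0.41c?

Proper length L₀ = 402 m
γ = 1/√(1 - 0.41²) = 1.0964
L = L₀/γ = 402/1.0964 = 366.7 m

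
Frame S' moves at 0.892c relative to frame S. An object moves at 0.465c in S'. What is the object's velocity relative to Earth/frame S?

u = (u' + v)/(1 + u'v/c²)
Numerator: 0.465 + 0.892 = 1.357
Denominator: 1 + 0.41478 = 1.41478
u = 1.357/1.41478 = 0.9592c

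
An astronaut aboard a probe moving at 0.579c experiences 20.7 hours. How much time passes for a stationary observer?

Proper time Δt₀ = 20.7 hours
γ = 1/√(1 - 0.579²) = 1.2265
Δt = γΔt₀ = 1.2265 × 20.7 = 25.39 hours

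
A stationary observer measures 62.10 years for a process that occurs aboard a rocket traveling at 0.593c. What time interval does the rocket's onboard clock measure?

Dilated time Δt = 62.10 years
γ = 1/√(1 - 0.593²) = 1.242
Δt₀ = Δt/γ = 62.10/1.242 = 50.00 years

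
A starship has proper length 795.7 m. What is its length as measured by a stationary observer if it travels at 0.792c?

Proper length L₀ = 795.7 m
γ = 1/√(1 - 0.792²) = 1.638
L = L₀/γ = 795.7/1.638 = 485.8 m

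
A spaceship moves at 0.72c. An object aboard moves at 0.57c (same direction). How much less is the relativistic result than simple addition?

Classical: u' + v = 0.57 + 0.72 = 1.29c
Relativistic: u = (0.57 + 0.72)/(1 + 0.4104) = 1.29/1.4104 = 0.9146c
Difference: 1.29 - 0.9146 = 0.3754c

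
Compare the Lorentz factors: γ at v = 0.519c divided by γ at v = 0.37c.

γ₁ = 1/√(1 - 0.519²) = 1.170
γ₂ = 1/√(1 - 0.37²) = 1.076
γ₁/γ₂ = 1.170/1.076 = 1.087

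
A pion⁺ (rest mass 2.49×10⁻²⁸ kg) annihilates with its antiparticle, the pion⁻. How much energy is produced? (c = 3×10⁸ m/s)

Both particles have the same rest mass, so total mass = 2m
E = 2m·c² = 2 × 2.49×10⁻²⁸ × (3×10⁸)²
= 2 × 2.49×10⁻²⁸ × 9×10¹⁶
= 4.482×10⁻¹¹ J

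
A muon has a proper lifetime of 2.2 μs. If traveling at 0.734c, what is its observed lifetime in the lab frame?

Proper lifetime τ₀ = 2.2 μs
γ = 1/√(1 - 0.734²) = 1.4724
τ = γτ₀ = 1.4724 × 2.2 μs = 3.239 μs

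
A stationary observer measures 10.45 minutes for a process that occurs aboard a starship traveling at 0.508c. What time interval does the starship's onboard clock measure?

Dilated time Δt = 10.45 minutes
γ = 1/√(1 - 0.508²) = 1.161
Δt₀ = Δt/γ = 10.45/1.161 = 9.001 minutes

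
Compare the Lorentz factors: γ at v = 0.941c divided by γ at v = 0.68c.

γ₁ = 1/√(1 - 0.941²) = 2.9550
γ₂ = 1/√(1 - 0.68²) = 1.3639
γ₁/γ₂ = 2.9550/1.3639 = 2.167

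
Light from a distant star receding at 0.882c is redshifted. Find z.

β = 0.882
(1+β)/(1-β) = 1.882/0.118 = 15.95
√(15.95) = 3.994
z = 3.994 - 1 = 2.994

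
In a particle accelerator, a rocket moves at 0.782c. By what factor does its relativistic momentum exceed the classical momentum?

p_rel = γmv, p_class = mv
Ratio = γ = 1/√(1 - 0.782²)
= 1/√(0.388476) = 1.604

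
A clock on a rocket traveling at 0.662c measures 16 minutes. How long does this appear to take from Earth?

Proper time Δt₀ = 16 minutes
γ = 1/√(1 - 0.662²) = 1.3342
Δt = γΔt₀ = 1.3342 × 16 = 21.35 minutes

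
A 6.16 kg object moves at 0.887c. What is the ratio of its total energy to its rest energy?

E = γmc², E₀ = mc²
E/E₀ = γ = 1/√(1 - 0.887²) = 2.166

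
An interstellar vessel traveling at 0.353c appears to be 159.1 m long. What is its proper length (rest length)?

Contracted length L = 159.1 m
γ = 1/√(1 - 0.353²) = 1.0688
L₀ = γL = 1.0688 × 159.1 = 170.0 m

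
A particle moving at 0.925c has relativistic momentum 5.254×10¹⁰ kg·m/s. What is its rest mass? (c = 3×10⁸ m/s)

γ = 1/√(1 - 0.925²) = 2.632
v = 0.925 × 3×10⁸ = 2.775×10⁸ m/s
m = p/(γv) = 5.254×10¹⁰/(2.632 × 2.775×10⁸) = 71.94 kg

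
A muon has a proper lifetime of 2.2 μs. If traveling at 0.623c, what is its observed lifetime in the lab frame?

Proper lifetime τ₀ = 2.2 μs
γ = 1/√(1 - 0.623²) = 1.27841
τ = γτ₀ = 1.27841 × 2.2 μs = 2.813 μs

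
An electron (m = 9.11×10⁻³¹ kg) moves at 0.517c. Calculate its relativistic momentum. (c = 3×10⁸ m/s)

γ = 1/√(1 - 0.517²) = 1.1682
v = 0.517 × 3×10⁸ = 1.551×10⁸ m/s
p = γmv = 1.1682 × 9.11×10⁻³¹ × 1.551×10⁸ = 1.651×10⁻²² kg·m/s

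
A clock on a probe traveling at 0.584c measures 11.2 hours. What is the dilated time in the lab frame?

Proper time Δt₀ = 11.2 hours
γ = 1/√(1 - 0.584²) = 1.232
Δt = γΔt₀ = 1.232 × 11.2 = 13.80 hours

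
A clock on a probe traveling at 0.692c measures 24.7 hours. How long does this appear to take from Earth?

Proper time Δt₀ = 24.7 hours
γ = 1/√(1 - 0.692²) = 1.38524
Δt = γΔt₀ = 1.38524 × 24.7 = 34.22 hours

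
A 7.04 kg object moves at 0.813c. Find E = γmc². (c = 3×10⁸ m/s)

γ = 1/√(1 - 0.813²) = 1.717
mc² = 7.04 × (3×10⁸)² = 6.336×10¹⁷ J
E = γmc² = 1.717 × 6.336×10¹⁷ = 1.088×10¹⁸ J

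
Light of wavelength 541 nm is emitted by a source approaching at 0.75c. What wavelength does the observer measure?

β = 0.75
Wavelength Doppler factor = √(0.25/1.75) = √(0.1429) = 0.3780
λ_obs = 541 × 0.3780 = 204.5 nm (blueshift)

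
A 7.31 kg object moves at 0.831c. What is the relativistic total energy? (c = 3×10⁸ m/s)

γ = 1/√(1 - 0.831²) = 1.798
mc² = 7.31 × (3×10⁸)² = 6.579×10¹⁷ J
E = γmc² = 1.798 × 6.579×10¹⁷ = 1.183×10¹⁸ J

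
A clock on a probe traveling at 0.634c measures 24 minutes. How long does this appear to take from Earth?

Proper time Δt₀ = 24 minutes
γ = 1/√(1 - 0.634²) = 1.293
Δt = γΔt₀ = 1.293 × 24 = 31.03 minutes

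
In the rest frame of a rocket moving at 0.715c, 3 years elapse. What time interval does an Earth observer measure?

Proper time Δt₀ = 3 years
γ = 1/√(1 - 0.715²) = 1.4304
Δt = γΔt₀ = 1.4304 × 3 = 4.291 years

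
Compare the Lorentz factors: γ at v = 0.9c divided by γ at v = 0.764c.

γ₁ = 1/√(1 - 0.9²) = 2.294
γ₂ = 1/√(1 - 0.764²) = 1.550
γ₁/γ₂ = 2.294/1.550 = 1.480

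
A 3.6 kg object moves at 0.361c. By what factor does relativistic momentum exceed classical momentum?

p_rel = γmv, p_class = mv
Ratio = γ = 1/√(1 - 0.361²) = 1.072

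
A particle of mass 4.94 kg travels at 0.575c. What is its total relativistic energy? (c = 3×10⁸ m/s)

γ = 1/√(1 - 0.575²) = 1.2223
mc² = 4.94 × (3×10⁸)² = 4.446×10¹⁷ J
E = γmc² = 1.2223 × 4.446×10¹⁷ = 5.434×10¹⁷ J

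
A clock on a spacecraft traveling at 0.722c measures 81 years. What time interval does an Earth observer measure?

Proper time Δt₀ = 81 years
γ = 1/√(1 - 0.722²) = 1.4453
Δt = γΔt₀ = 1.4453 × 81 = 117.1 years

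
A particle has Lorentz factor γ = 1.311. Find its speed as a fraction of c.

From γ = 1/√(1 - v²/c²):
1/γ² = 1/1.311² = 0.5818
v²/c² = 1 - 0.5818 = 0.4182
v/c = √(0.4182) = 0.6467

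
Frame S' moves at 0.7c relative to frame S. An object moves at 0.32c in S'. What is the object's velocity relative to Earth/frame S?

u = (u' + v)/(1 + u'v/c²)
Numerator: 0.32 + 0.7 = 1.02
Denominator: 1 + 0.224 = 1.224
u = 1.02/1.224 = 0.8333c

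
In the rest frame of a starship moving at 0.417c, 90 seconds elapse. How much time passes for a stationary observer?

Proper time Δt₀ = 90 seconds
γ = 1/√(1 - 0.417²) = 1.1002
Δt = γΔt₀ = 1.1002 × 90 = 99.02 seconds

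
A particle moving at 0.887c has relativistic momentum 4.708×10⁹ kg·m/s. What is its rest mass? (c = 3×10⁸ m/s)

γ = 1/√(1 - 0.887²) = 2.1656
v = 0.887 × 3×10⁸ = 2.661×10⁸ m/s
m = p/(γv) = 4.708×10⁹/(2.1656 × 2.661×10⁸) = 8.170 kg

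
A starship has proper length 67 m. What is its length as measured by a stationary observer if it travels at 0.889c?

Proper length L₀ = 67 m
γ = 1/√(1 - 0.889²) = 2.184
L = L₀/γ = 67/2.184 = 30.68 m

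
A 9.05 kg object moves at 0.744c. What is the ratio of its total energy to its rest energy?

E = γmc², E₀ = mc²
E/E₀ = γ = 1/√(1 - 0.744²) = 1.497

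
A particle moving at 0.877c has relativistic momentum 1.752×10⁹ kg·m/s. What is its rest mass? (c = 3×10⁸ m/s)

γ = 1/√(1 - 0.877²) = 2.081
v = 0.877 × 3×10⁸ = 2.631×10⁸ m/s
m = p/(γv) = 1.752×10⁹/(2.081 × 2.631×10⁸) = 3.200 kg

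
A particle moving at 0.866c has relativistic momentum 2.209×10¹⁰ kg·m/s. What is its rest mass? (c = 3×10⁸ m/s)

γ = 1/√(1 - 0.866²) = 1.9998
v = 0.866 × 3×10⁸ = 2.598×10⁸ m/s
m = p/(γv) = 2.209×10¹⁰/(1.9998 × 2.598×10⁸) = 42.52 kg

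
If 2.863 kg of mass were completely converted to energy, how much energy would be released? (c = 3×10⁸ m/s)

Using E = mc²:
c² = (3×10⁸)² = 9×10¹⁶ m²/s²
E = 2.863 × 9×10¹⁶ = 2.577×10¹⁷ J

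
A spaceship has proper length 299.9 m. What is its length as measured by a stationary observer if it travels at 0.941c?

Proper length L₀ = 299.9 m
γ = 1/√(1 - 0.941²) = 2.955
L = L₀/γ = 299.9/2.955 = 101.5 m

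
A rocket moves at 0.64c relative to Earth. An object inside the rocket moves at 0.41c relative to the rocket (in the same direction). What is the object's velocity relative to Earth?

u = (u' + v)/(1 + u'v/c²)
Numerator: 0.41 + 0.64 = 1.05
Denominator: 1 + 0.2624 = 1.2624
u = 1.05/1.2624 = 0.8317c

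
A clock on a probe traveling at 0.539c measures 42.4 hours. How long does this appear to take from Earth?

Proper time Δt₀ = 42.4 hours
γ = 1/√(1 - 0.539²) = 1.1872
Δt = γΔt₀ = 1.1872 × 42.4 = 50.34 hours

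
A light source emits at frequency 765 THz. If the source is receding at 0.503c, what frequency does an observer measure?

β = v/c = 0.503
(1-β)/(1+β) = 0.497/1.503 = 0.33067
Doppler factor = √(0.33067) = 0.5750
f_obs = 765 × 0.5750 = 439.9 THz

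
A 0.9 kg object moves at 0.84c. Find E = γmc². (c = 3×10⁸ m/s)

γ = 1/√(1 - 0.84²) = 1.843
mc² = 0.9 × (3×10⁸)² = 8.100×10¹⁶ J
E = γmc² = 1.843 × 8.100×10¹⁶ = 1.493×10¹⁷ J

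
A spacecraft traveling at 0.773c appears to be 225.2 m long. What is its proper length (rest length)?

Contracted length L = 225.2 m
γ = 1/√(1 - 0.773²) = 1.5763
L₀ = γL = 1.5763 × 225.2 = 355.0 m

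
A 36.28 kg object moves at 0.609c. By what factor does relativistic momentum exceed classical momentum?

p_rel = γmv, p_class = mv
Ratio = γ = 1/√(1 - 0.609²) = 1.261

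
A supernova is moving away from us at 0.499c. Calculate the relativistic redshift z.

β = 0.499
(1+β)/(1-β) = 1.499/0.501 = 2.992
√(2.992) = 1.7297
z = 1.7297 - 1 = 0.7297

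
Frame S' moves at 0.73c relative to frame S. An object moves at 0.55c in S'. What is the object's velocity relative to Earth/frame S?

u = (u' + v)/(1 + u'v/c²)
Numerator: 0.55 + 0.73 = 1.28
Denominator: 1 + 0.4015 = 1.4015
u = 1.28/1.4015 = 0.9133c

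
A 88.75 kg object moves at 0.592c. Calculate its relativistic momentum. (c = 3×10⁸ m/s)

γ = 1/√(1 - 0.592²) = 1.241
v = 0.592 × 3×10⁸ = 1.776×10⁸ m/s
p = γmv = 1.241 × 88.75 × 1.776×10⁸ = 1.956×10¹⁰ kg·m/s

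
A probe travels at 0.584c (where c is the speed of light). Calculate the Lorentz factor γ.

v/c = 0.584, so (v/c)² = 0.341056
1 - (v/c)² = 0.658944
γ = 1/√(0.658944) = 1.232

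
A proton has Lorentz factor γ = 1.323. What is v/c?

From γ = 1/√(1 - v²/c²):
1/γ² = 1/1.323² = 0.57132
v²/c² = 1 - 0.57132 = 0.42868
v/c = √(0.42868) = 0.6547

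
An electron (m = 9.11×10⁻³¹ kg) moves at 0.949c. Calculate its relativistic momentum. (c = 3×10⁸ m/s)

γ = 1/√(1 - 0.949²) = 3.1718
v = 0.949 × 3×10⁸ = 2.847×10⁸ m/s
p = γmv = 3.1718 × 9.11×10⁻³¹ × 2.847×10⁸ = 8.226×10⁻²² kg·m/s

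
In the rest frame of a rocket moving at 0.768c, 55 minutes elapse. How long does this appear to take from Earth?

Proper time Δt₀ = 55 minutes
γ = 1/√(1 - 0.768²) = 1.5614
Δt = γΔt₀ = 1.5614 × 55 = 85.88 minutes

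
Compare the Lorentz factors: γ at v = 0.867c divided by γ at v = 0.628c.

γ₁ = 1/√(1 - 0.867²) = 2.007
γ₂ = 1/√(1 - 0.628²) = 1.285
γ₁/γ₂ = 2.007/1.285 = 1.562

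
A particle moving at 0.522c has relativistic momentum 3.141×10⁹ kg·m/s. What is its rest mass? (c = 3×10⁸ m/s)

γ = 1/√(1 - 0.522²) = 1.172
v = 0.522 × 3×10⁸ = 1.566×10⁸ m/s
m = p/(γv) = 3.141×10⁹/(1.172 × 1.566×10⁸) = 17.11 kg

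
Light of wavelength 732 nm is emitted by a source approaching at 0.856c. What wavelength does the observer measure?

β = 0.856
Wavelength Doppler factor = √(0.144/1.856) = √(0.07759) = 0.2785
λ_obs = 732 × 0.2785 = 203.9 nm (blueshift)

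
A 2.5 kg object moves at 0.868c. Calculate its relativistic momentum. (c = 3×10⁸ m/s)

γ = 1/√(1 - 0.868²) = 2.014
v = 0.868 × 3×10⁸ = 2.604×10⁸ m/s
p = γmv = 2.014 × 2.5 × 2.604×10⁸ = 1.311×10⁹ kg·m/s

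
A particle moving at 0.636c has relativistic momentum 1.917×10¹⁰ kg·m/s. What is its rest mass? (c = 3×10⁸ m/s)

γ = 1/√(1 - 0.636²) = 1.2959
v = 0.636 × 3×10⁸ = 1.908×10⁸ m/s
m = p/(γv) = 1.917×10¹⁰/(1.2959 × 1.908×10⁸) = 77.53 kg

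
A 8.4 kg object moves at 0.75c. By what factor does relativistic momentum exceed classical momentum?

p_rel = γmv, p_class = mv
Ratio = γ = 1/√(1 - 0.75²) = 1.512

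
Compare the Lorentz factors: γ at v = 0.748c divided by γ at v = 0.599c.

γ₁ = 1/√(1 - 0.748²) = 1.50671
γ₂ = 1/√(1 - 0.599²) = 1.24883
γ₁/γ₂ = 1.50671/1.24883 = 1.206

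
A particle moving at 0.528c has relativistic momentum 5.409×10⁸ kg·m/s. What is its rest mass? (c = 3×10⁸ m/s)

γ = 1/√(1 - 0.528²) = 1.1775
v = 0.528 × 3×10⁸ = 1.584×10⁸ m/s
m = p/(γv) = 5.409×10⁸/(1.1775 × 1.584×10⁸) = 2.900 kg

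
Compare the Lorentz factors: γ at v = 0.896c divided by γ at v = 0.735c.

γ₁ = 1/√(1 - 0.896²) = 2.252
γ₂ = 1/√(1 - 0.735²) = 1.475
γ₁/γ₂ = 2.252/1.475 = 1.527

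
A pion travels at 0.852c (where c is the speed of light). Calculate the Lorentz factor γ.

v/c = 0.852, so (v/c)² = 0.725904
1 - (v/c)² = 0.274096
γ = 1/√(0.274096) = 1.910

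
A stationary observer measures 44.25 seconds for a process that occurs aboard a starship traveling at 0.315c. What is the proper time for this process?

Dilated time Δt = 44.25 seconds
γ = 1/√(1 - 0.315²) = 1.0536
Δt₀ = Δt/γ = 44.25/1.0536 = 42.00 seconds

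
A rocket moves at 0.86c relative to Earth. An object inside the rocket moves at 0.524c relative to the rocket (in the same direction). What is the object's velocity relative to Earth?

u = (u' + v)/(1 + u'v/c²)
Numerator: 0.524 + 0.86 = 1.384
Denominator: 1 + 0.45064 = 1.45064
u = 1.384/1.45064 = 0.9541c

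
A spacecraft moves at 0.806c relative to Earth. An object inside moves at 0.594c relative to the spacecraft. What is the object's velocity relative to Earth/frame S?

u = (u' + v)/(1 + u'v/c²)
Numerator: 0.594 + 0.806 = 1.4
Denominator: 1 + 0.478764 = 1.478764
u = 1.4/1.478764 = 0.9467c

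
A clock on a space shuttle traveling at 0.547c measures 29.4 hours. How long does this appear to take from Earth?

Proper time Δt₀ = 29.4 hours
γ = 1/√(1 - 0.547²) = 1.1946
Δt = γΔt₀ = 1.1946 × 29.4 = 35.12 hours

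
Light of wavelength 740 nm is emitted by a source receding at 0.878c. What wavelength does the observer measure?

β = 0.878
Wavelength Doppler factor = √(1.878/0.122) = √(15.39) = 3.923
λ_obs = 740 × 3.923 = 2903 nm (redshift)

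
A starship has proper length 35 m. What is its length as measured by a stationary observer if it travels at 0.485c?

Proper length L₀ = 35 m
γ = 1/√(1 - 0.485²) = 1.1435
L = L₀/γ = 35/1.1435 = 30.61 m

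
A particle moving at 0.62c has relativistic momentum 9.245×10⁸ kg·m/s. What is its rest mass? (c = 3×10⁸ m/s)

γ = 1/√(1 - 0.62²) = 1.2745
v = 0.62 × 3×10⁸ = 1.860×10⁸ m/s
m = p/(γv) = 9.245×10⁸/(1.2745 × 1.860×10⁸) = 3.900 kg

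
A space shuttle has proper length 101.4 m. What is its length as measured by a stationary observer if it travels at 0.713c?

Proper length L₀ = 101.4 m
γ = 1/√(1 - 0.713²) = 1.4262
L = L₀/γ = 101.4/1.4262 = 71.10 m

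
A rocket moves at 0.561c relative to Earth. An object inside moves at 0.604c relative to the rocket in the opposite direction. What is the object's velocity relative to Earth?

Object's velocity in rocket frame is u' = -0.604c
u = (u' + v)/(1 + u'v/c²) = (v - 0.604)/(1 - 0.604·v/c²)
Numerator: 0.561 - 0.604 = -0.043
Denominator: 1 - 0.338844 = 0.661156
u = -0.043/0.661156 = -0.06504c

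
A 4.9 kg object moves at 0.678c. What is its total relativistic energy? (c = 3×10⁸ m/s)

γ = 1/√(1 - 0.678²) = 1.3604
mc² = 4.9 × (3×10⁸)² = 4.410×10¹⁷ J
E = γmc² = 1.3604 × 4.410×10¹⁷ = 5.999×10¹⁷ J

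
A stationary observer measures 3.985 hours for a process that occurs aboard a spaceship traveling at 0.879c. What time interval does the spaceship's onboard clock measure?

Dilated time Δt = 3.985 hours
γ = 1/√(1 - 0.879²) = 2.097
Δt₀ = Δt/γ = 3.985/2.097 = 1.900 hours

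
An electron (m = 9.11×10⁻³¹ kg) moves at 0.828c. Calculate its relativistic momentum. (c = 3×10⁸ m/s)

γ = 1/√(1 - 0.828²) = 1.7834
v = 0.828 × 3×10⁸ = 2.484×10⁸ m/s
p = γmv = 1.7834 × 9.11×10⁻³¹ × 2.484×10⁸ = 4.036×10⁻²² kg·m/s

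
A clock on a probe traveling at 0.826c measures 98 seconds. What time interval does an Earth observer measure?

Proper time Δt₀ = 98 seconds
γ = 1/√(1 - 0.826²) = 1.774
Δt = γΔt₀ = 1.774 × 98 = 173.9 seconds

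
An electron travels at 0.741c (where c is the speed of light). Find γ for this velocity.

v/c = 0.741, so (v/c)² = 0.549081
1 - (v/c)² = 0.450919
γ = 1/√(0.450919) = 1.489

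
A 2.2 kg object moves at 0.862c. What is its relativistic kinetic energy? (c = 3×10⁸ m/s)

γ = 1/√(1 - 0.862²) = 1.9727
γ - 1 = 0.9727
KE = (γ-1)mc² = 0.9727 × 2.2 × (3×10⁸)² = 1.926×10¹⁷ J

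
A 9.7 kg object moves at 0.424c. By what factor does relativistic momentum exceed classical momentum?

p_rel = γmv, p_class = mv
Ratio = γ = 1/√(1 - 0.424²) = 1.104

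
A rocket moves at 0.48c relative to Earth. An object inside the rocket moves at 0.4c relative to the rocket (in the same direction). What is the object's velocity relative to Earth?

u = (u' + v)/(1 + u'v/c²)
Numerator: 0.4 + 0.48 = 0.88
Denominator: 1 + 0.192 = 1.192
u = 0.88/1.192 = 0.7383c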